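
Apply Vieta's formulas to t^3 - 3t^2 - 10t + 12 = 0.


Monic cubic t^3+bt^2+ct+d=0: sum=-b, pairwise sum=c, product=-d.
b=-3, c=-10, d=12
r1+r2+r3 = 3
r1r2+r1r3+r2r3 = -10
r1r2r3 = -12


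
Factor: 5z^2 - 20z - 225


Roots satisfy r1 + r2 = -b/a = 4 and r1*r2 = c/a = -45.
So r1 = 9, r2 = -5.
5z^2 - 20z - 225 = 5(z - r1)(z - r2) = 5(z - 9)(z + 5)


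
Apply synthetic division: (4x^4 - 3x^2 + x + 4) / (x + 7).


Synthetic division with c = -7. Coefficients: 4, 0, -3, 1, 4
Bring down 4.
  4 * -7 = -28; -28 + 0 = -28
  -28 * -7 = 196; 196 - 3 = 193
  193 * -7 = -1351; -1351 + 1 = -1350
  -1350 * -7 = 9450; 9450 + 4 = 9454
Quotient: 4x^3 - 28x^2 + 193x - 1350, Remainder: 9454


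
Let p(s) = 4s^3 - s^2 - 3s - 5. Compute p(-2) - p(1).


p(-2) = -35
p(1) = -5
p(-2) - p(1) = -35 + 5 = -30


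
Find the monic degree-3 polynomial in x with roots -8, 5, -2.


p(x) = (x + 8)(x - 5)(x + 2)
Expand: x^3 + 5x^2 - 34x - 80


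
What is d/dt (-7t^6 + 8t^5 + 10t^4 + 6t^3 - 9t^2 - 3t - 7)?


Apply the power rule term by term:
  d/dt(-7t^6) = -42t^5
  d/dt(8t^5) = 40t^4
  d/dt(10t^4) = 40t^3
  d/dt(6t^3) = 18t^2
  d/dt(-9t^2) = -18t
  d/dt(-3t) = -3
  d/dt(-7) = 0
p'(t) = -42t^5 + 40t^4 + 40t^3 + 18t^2 - 18t - 3


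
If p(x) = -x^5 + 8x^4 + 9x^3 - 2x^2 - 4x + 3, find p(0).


Using direct substitution:
  -1 * (0)^5 = 0
  8 * (0)^4 = 0
  9 * (0)^3 = 0
  -2 * (0)^2 = 0
  -4 * (0)^1 = 0
  constant: 3
Sum = 0 + 0 + 0 + 0 + 0 + 3 = 3


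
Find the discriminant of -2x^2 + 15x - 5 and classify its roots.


D = b^2 - 4ac = (15)^2 - 4(-2)(-5) = 225 - 40 = 185
Since D > 0: two distinct irrational roots


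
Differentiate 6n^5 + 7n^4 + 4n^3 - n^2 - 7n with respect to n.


Apply the power rule term by term:
  d/dn(6n^5) = 30n^4
  d/dn(7n^4) = 28n^3
  d/dn(4n^3) = 12n^2
  d/dn(-n^2) = -2n
  d/dn(-7n) = -7
p'(n) = 30n^4 + 28n^3 + 12n^2 - 2n - 7


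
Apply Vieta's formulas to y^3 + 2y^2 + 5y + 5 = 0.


Monic cubic y^3+by^2+cy+d=0: sum=-b, pairwise sum=c, product=-d.
b=2, c=5, d=5
r1+r2+r3 = -2
r1r2+r1r3+r2r3 = 5
r1r2r3 = -5


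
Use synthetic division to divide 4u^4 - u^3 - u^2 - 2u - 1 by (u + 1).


Synthetic division with c = -1. Coefficients: 4, -1, -1, -2, -1
Bring down 4.
  4 * -1 = -4; -4 - 1 = -5
  -5 * -1 = 5; 5 - 1 = 4
  4 * -1 = -4; -4 - 2 = -6
  -6 * -1 = 6; 6 - 1 = 5
Quotient: 4u^3 - 5u^2 + 4u - 6, Remainder: 5


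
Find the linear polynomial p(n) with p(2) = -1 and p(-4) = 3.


p(n) = mn + b. Using p(2)=-1, p(-4)=3:
m = (-1 - 3)/(2 + 4) = -4/6 = -2/3
b = -1 - m*(2) = -1 + 4/3 = 1/3
p(n) = -(2/3)n + (1/3)


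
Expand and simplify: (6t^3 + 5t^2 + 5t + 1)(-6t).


Distribute each term of the first polynomial:
  (6t^3)(-6t) = -36t^4
  (5t^2)(-6t) = -30t^3
  (5t)(-6t) = -30t^2
  (1)(-6t) = -6t
Sum: -36t^4 - 30t^3 - 30t^2 - 6t


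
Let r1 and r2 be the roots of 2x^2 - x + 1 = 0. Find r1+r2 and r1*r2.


For ax^2+bx+c=0: sum = -b/a, product = c/a.
a=2, b=-1, c=1
Sum = -(-1)/2 = 1/2
Product = (1)/2 = 1/2


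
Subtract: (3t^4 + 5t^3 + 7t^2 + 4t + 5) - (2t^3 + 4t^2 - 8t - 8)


Distribute the minus sign:
  (3t^4 + 5t^3 + 7t^2 + 4t + 5)
- (2t^3 + 4t^2 - 8t - 8)
Negate second polynomial: -2t^3 - 4t^2 + 8t + 8
Add: 3t^4 + 3t^3 + 3t^2 + 12t + 13


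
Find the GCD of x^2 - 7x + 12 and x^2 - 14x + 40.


Factor each:
  x^2 - 7x + 12 = (x - 4)(x - 3)
  x^2 - 14x + 40 = (x - 4)(x - 10)
Common monic factor: x - 4


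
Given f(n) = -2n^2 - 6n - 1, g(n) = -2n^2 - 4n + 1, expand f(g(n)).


Substitute g(n) into f:
f(g(n)) = -2*(-2n^2 - 4n + 1)^2 + (-6)*(-2n^2 - 4n + 1) + (-1)
(-2n^2 - 4n + 1)^2 = 4n^4 + 16n^3 + 12n^2 - 8n + 1
Expand and combine: -8n^4 - 32n^3 - 12n^2 + 40n - 9


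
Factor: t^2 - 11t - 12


Roots satisfy r1 + r2 = -b/a = 11 and r1*r2 = c/a = -12.
So r1 = -1, r2 = 12.
t^2 - 11t - 12 = (t - r1)(t - r2) = (t + 1)(t - 12)


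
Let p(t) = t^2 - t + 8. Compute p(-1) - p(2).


p(-1) = 10
p(2) = 10
p(-1) - p(2) = 10 - 10 = 0


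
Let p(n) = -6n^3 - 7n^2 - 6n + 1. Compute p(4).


Using direct substitution:
  -6 * (4)^3 = -384
  -7 * (4)^2 = -112
  -6 * (4)^1 = -24
  constant: 1
Sum = -384 - 112 - 24 + 1 = -519


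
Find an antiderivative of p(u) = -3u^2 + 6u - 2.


Reverse power rule on each term:
  ∫ -3u^2 du = -u^3
  ∫ 6u du = 3u^2
  ∫ -2 du = -2u
F(u) = -u^3 + 3u^2 - 2u + C


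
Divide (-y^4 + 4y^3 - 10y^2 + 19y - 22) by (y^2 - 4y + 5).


(-y^4 + 4y^3 - 10y^2 + 19y - 22) / (y^2 - 4y + 5)
Step 1: -y^2 * (y^2 - 4y + 5) = -y^4 + 4y^3 - 5y^2; subtract.
Step 2: 0 * (y^2 - 4y + 5) = 0; subtract.
Step 3: -5 * (y^2 - 4y + 5) = -5y^2 + 20y - 25; subtract.
Quotient: -y^2 - 5, Remainder: -y + 3


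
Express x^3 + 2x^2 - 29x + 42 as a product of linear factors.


Try integer roots (divisors of 42). x=3: p(3)=0.
Divide out (x - 3): quotient is x^2 + 5x - 14.
Factor the quadratic: (x - 2)(x + 7)
Result: (x - 3)(x - 2)(x + 7)


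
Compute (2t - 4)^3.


Expand (2t - 4)^3 by repeated multiplication:
  (2t - 4)^2 = 4t^2 - 16t + 16
= 8t^3 - 48t^2 + 96t - 64


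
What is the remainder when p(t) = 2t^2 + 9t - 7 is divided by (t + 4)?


By the Remainder Theorem, the remainder equals p(-4):
  2*(-4)^2 = 32
  9*(-4)^1 = -36
  constant: -7
Sum: 32 - 36 - 7 = -11


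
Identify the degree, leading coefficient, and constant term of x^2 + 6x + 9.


Highest power of x is 2, with coefficient 1. Constant term is 9.
Degree = 2, leading coefficient = 1, constant term = 9


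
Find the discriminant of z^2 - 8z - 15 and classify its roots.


D = b^2 - 4ac = (-8)^2 - 4(1)(-15) = 64 + 60 = 124
Since D > 0: two distinct irrational roots


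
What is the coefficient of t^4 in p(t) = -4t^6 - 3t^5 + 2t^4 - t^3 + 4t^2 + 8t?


Read off the coefficient of t^4: 2


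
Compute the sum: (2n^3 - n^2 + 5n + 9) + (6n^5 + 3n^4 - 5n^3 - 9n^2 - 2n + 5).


Align terms by degree and add:
  2n^3 - n^2 + 5n + 9
+ 6n^5 + 3n^4 - 5n^3 - 9n^2 - 2n + 5
= 6n^5 + 3n^4 - 3n^3 - 10n^2 + 3n + 14


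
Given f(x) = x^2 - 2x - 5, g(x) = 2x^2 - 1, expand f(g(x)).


Substitute g(x) into f:
f(g(x)) = 1*(2x^2 - 1)^2 + (-2)*(2x^2 - 1) + (-5)
(2x^2 - 1)^2 = 4x^4 - 4x^2 + 1
Expand and combine: 4x^4 - 8x^2 - 2


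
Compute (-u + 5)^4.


Expand (-u + 5)^4 by repeated multiplication:
  (-u + 5)^2 = u^2 - 10u + 25
  (-u + 5)^3 = -u^3 + 15u^2 - 75u + 125
= u^4 - 20u^3 + 150u^2 - 500u + 625


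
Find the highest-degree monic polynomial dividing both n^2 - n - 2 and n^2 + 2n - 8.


Factor each:
  n^2 - n - 2 = (n - 2)(n + 1)
  n^2 + 2n - 8 = (n - 2)(n + 4)
Common monic factor: n - 2


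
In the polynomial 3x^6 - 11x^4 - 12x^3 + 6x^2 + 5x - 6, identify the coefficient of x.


Read off the coefficient of x: 5


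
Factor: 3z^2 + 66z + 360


Roots satisfy r1 + r2 = -b/a = -22 and r1*r2 = c/a = 120.
So r1 = -12, r2 = -10.
3z^2 + 66z + 360 = 3(z - r1)(z - r2) = 3(z + 12)(z + 10)


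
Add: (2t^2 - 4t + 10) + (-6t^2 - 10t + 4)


Align terms by degree and add:
  2t^2 - 4t + 10
  -6t^2 - 10t + 4
= -4t^2 - 14t + 14


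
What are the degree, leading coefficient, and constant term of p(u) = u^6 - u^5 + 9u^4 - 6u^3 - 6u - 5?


Highest power of u is 6, with coefficient 1. Constant term is -5.
Degree = 6, leading coefficient = 1, constant term = -5


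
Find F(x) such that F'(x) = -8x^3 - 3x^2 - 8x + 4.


Reverse power rule on each term:
  ∫ -8x^3 dx = -2x^4
  ∫ -3x^2 dx = -x^3
  ∫ -8x dx = -4x^2
  ∫ 4 dx = 4x
F(x) = -2x^4 - x^3 - 4x^2 + 4x + C


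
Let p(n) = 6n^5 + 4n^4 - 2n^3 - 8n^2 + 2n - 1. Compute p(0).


Using direct substitution:
  6 * (0)^5 = 0
  4 * (0)^4 = 0
  -2 * (0)^3 = 0
  -8 * (0)^2 = 0
  2 * (0)^1 = 0
  constant: -1
Sum = 0 + 0 + 0 + 0 + 0 - 1 = -1


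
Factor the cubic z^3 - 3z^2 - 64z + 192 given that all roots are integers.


Try integer roots (divisors of 192). z=-8: p(-8)=0.
Divide out (z + 8): quotient is z^2 - 11z + 24.
Factor the quadratic: (z - 8)(z - 3)
Result: (z + 8)(z - 8)(z - 3)


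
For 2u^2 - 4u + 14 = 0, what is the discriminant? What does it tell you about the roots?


D = b^2 - 4ac = (-4)^2 - 4(2)(14) = 16 - 112 = -96
Since D < 0: two complex conjugate roots (no real roots)


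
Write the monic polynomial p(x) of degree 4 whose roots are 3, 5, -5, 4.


p(x) = (x - 3)(x - 5)(x + 5)(x - 4)
Expand: x^4 - 7x^3 - 13x^2 + 175x - 300


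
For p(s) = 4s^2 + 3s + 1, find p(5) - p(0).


p(5) = 116
p(0) = 1
p(5) - p(0) = 116 - 1 = 115


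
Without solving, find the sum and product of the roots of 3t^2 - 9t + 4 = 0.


For at^2+bt+c=0: sum = -b/a, product = c/a.
a=3, b=-9, c=4
Sum = -(-9)/3 = 3
Product = (4)/3 = 4/3


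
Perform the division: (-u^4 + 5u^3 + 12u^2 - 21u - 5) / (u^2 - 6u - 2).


(-u^4 + 5u^3 + 12u^2 - 21u - 5) / (u^2 - 6u - 2)
Step 1: -u^2 * (u^2 - 6u - 2) = -u^4 + 6u^3 + 2u^2; subtract.
Step 2: -u * (u^2 - 6u - 2) = -u^3 + 6u^2 + 2u; subtract.
Step 3: 4 * (u^2 - 6u - 2) = 4u^2 - 24u - 8; subtract.
Quotient: -u^2 - u + 4, Remainder: u + 3


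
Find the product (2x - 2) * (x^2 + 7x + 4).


Distribute each term of the first polynomial:
  (2x)(x^2 + 7x + 4) = 2x^3 + 14x^2 + 8x
  (-2)(x^2 + 7x + 4) = -2x^2 - 14x - 8
Sum: 2x^3 + 12x^2 - 6x - 8


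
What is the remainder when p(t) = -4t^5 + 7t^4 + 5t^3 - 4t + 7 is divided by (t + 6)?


By the Remainder Theorem, the remainder equals p(-6):
  -4*(-6)^5 = 31104
  7*(-6)^4 = 9072
  5*(-6)^3 = -1080
  0*(-6)^2 = 0
  -4*(-6)^1 = 24
  constant: 7
Sum: 31104 + 9072 - 1080 + 0 + 24 + 7 = 39127


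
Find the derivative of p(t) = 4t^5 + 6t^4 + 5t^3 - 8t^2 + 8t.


Apply the power rule term by term:
  d/dt(4t^5) = 20t^4
  d/dt(6t^4) = 24t^3
  d/dt(5t^3) = 15t^2
  d/dt(-8t^2) = -16t
  d/dt(8t) = 8
p'(t) = 20t^4 + 24t^3 + 15t^2 - 16t + 8


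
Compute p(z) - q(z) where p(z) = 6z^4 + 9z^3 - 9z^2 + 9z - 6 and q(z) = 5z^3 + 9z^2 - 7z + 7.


Distribute the minus sign:
  (6z^4 + 9z^3 - 9z^2 + 9z - 6)
- (5z^3 + 9z^2 - 7z + 7)
Negate second polynomial: -5z^3 - 9z^2 + 7z - 7
Add: 6z^4 + 4z^3 - 18z^2 + 16z - 13


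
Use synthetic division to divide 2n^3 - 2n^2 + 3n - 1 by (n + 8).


Synthetic division with c = -8. Coefficients: 2, -2, 3, -1
Bring down 2.
  2 * -8 = -16; -16 - 2 = -18
  -18 * -8 = 144; 144 + 3 = 147
  147 * -8 = -1176; -1176 - 1 = -1177
Quotient: 2n^2 - 18n + 147, Remainder: -1177


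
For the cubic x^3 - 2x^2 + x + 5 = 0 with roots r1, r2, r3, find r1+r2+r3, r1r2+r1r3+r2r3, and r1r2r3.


Monic cubic x^3+bx^2+cx+d=0: sum=-b, pairwise sum=c, product=-d.
b=-2, c=1, d=5
r1+r2+r3 = 2
r1r2+r1r3+r2r3 = 1
r1r2r3 = -5


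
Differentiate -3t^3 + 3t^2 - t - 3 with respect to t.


Apply the power rule term by term:
  d/dt(-3t^3) = -9t^2
  d/dt(3t^2) = 6t
  d/dt(-t) = -1
  d/dt(-3) = 0
p'(t) = -9t^2 + 6t - 1


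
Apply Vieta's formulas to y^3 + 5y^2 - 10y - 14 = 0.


Monic cubic y^3+by^2+cy+d=0: sum=-b, pairwise sum=c, product=-d.
b=5, c=-10, d=-14
r1+r2+r3 = -5
r1r2+r1r3+r2r3 = -10
r1r2r3 = 14


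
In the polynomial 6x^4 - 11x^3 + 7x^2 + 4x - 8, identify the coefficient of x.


Read off the coefficient of x: 4


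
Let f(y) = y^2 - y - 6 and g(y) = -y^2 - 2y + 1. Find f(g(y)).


Substitute g(y) into f:
f(g(y)) = 1*(-y^2 - 2y + 1)^2 + (-1)*(-y^2 - 2y + 1) + (-6)
(-y^2 - 2y + 1)^2 = y^4 + 4y^3 + 2y^2 - 4y + 1
Expand and combine: y^4 + 4y^3 + 3y^2 - 2y - 6


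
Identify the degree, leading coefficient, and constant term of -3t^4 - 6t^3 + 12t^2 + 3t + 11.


Highest power of t is 4, with coefficient -3. Constant term is 11.
Degree = 4, leading coefficient = -3, constant term = 11


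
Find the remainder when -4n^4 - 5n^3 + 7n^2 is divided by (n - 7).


By the Remainder Theorem, the remainder equals p(7):
  -4*(7)^4 = -9604
  -5*(7)^3 = -1715
  7*(7)^2 = 343
  0*(7)^1 = 0
  constant: 0
Sum: -9604 - 1715 + 343 + 0 + 0 = -10976


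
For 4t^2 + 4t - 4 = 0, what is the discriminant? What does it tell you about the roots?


D = b^2 - 4ac = (4)^2 - 4(4)(-4) = 16 + 64 = 80
Since D > 0: two distinct irrational roots


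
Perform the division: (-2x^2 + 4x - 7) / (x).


(-2x^2 + 4x - 7) / (x)
Step 1: -2x * (x) = -2x^2; subtract.
Step 2: 4 * (x) = 4x; subtract.
Quotient: -2x + 4, Remainder: -7


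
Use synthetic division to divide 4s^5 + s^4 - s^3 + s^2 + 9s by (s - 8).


Synthetic division with c = 8. Coefficients: 4, 1, -1, 1, 9, 0
Bring down 4.
  4 * 8 = 32; 32 + 1 = 33
  33 * 8 = 264; 264 - 1 = 263
  263 * 8 = 2104; 2104 + 1 = 2105
  2105 * 8 = 16840; 16840 + 9 = 16849
  16849 * 8 = 134792; 134792 + 0 = 134792
Quotient: 4s^4 + 33s^3 + 263s^2 + 2105s + 16849, Remainder: 134792


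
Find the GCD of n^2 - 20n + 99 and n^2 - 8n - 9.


Factor each:
  n^2 - 20n + 99 = (n - 9)(n - 11)
  n^2 - 8n - 9 = (n - 9)(n + 1)
Common monic factor: n - 9


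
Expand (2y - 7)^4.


Expand (2y - 7)^4 by repeated multiplication:
  (2y - 7)^2 = 4y^2 - 28y + 49
  (2y - 7)^3 = 8y^3 - 84y^2 + 294y - 343
= 16y^4 - 224y^3 + 1176y^2 - 2744y + 2401


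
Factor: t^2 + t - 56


Roots satisfy r1 + r2 = -b/a = -1 and r1*r2 = c/a = -56.
So r1 = -8, r2 = 7.
t^2 + t - 56 = (t - r1)(t - r2) = (t + 8)(t - 7)


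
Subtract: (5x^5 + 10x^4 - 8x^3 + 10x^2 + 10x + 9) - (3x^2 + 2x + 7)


Distribute the minus sign:
  (5x^5 + 10x^4 - 8x^3 + 10x^2 + 10x + 9)
- (3x^2 + 2x + 7)
Negate second polynomial: -3x^2 - 2x - 7
Add: 5x^5 + 10x^4 - 8x^3 + 7x^2 + 8x + 2


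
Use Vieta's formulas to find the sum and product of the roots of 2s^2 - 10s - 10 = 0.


For as^2+bs+c=0: sum = -b/a, product = c/a.
a=2, b=-10, c=-10
Sum = -(-10)/2 = 5
Product = (-10)/2 = -5


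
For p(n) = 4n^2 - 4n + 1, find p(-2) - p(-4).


p(-2) = 25
p(-4) = 81
p(-2) - p(-4) = 25 - 81 = -56


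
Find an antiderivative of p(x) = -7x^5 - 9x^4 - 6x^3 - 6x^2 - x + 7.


Reverse power rule on each term:
  ∫ -7x^5 dx = -(7/6)x^6
  ∫ -9x^4 dx = -(9/5)x^5
  ∫ -6x^3 dx = -(3/2)x^4
  ∫ -6x^2 dx = -2x^3
  ∫ -x dx = -(1/2)x^2
  ∫ 7 dx = 7x
F(x) = -(7/6)x^6 - (9/5)x^5 - (3/2)x^4 - 2x^3 - (1/2)x^2 + 7x + C


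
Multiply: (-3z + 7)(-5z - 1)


Distribute each term of the first polynomial:
  (-3z)(-5z - 1) = 15z^2 + 3z
  (7)(-5z - 1) = -35z - 7
Sum: 15z^2 - 32z - 7


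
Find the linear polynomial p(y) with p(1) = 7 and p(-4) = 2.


p(y) = my + b. Using p(1)=7, p(-4)=2:
m = (7 - 2)/(1 + 4) = 5/5 = 1
b = 7 - m*(1) = 7 - 1 = 6
p(y) = y + 6


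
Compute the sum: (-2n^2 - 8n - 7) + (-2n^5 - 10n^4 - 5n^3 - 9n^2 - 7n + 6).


Align terms by degree and add:
  -2n^2 - 8n - 7
  -2n^5 - 10n^4 - 5n^3 - 9n^2 - 7n + 6
= -2n^5 - 10n^4 - 5n^3 - 11n^2 - 15n - 1


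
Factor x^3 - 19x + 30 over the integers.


Try integer roots (divisors of 30). x=2: p(2)=0.
Divide out (x - 2): quotient is x^2 + 2x - 15.
Factor the quadratic: (x + 5)(x - 3)
Result: (x - 2)(x + 5)(x - 3)


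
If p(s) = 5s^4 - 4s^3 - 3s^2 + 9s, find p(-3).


Using direct substitution:
  5 * (-3)^4 = 405
  -4 * (-3)^3 = 108
  -3 * (-3)^2 = -27
  9 * (-3)^1 = -27
  constant: 0
Sum = 405 + 108 - 27 - 27 + 0 = 459


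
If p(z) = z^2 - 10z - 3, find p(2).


Using direct substitution:
  1 * (2)^2 = 4
  -10 * (2)^1 = -20
  constant: -3
Sum = 4 - 20 - 3 = -19


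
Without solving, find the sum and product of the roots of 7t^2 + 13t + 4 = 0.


For at^2+bt+c=0: sum = -b/a, product = c/a.
a=7, b=13, c=4
Sum = -(13)/7 = -13/7
Product = (4)/7 = 4/7


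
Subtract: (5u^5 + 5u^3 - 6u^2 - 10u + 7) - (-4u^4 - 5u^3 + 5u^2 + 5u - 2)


Distribute the minus sign:
  (5u^5 + 5u^3 - 6u^2 - 10u + 7)
- (-4u^4 - 5u^3 + 5u^2 + 5u - 2)
Negate second polynomial: 4u^4 + 5u^3 - 5u^2 - 5u + 2
Add: 5u^5 + 4u^4 + 10u^3 - 11u^2 - 15u + 9


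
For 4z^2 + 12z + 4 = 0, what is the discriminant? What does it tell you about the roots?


D = b^2 - 4ac = (12)^2 - 4(4)(4) = 144 - 64 = 80
Since D > 0: two distinct irrational roots


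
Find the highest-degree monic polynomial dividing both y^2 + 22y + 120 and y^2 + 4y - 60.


Factor each:
  y^2 + 22y + 120 = (y + 10)(y + 12)
  y^2 + 4y - 60 = (y + 10)(y - 6)
Common monic factor: y + 10


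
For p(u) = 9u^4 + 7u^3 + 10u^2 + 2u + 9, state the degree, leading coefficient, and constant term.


Highest power of u is 4, with coefficient 9. Constant term is 9.
Degree = 4, leading coefficient = 9, constant term = 9


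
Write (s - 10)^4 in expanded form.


Expand (s - 10)^4 by repeated multiplication:
  (s - 10)^2 = s^2 - 20s + 100
  (s - 10)^3 = s^3 - 30s^2 + 300s - 1000
= s^4 - 40s^3 + 600s^2 - 4000s + 10000


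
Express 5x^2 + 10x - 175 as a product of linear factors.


Roots satisfy r1 + r2 = -b/a = -2 and r1*r2 = c/a = -35.
So r1 = -7, r2 = 5.
5x^2 + 10x - 175 = 5(x - r1)(x - r2) = 5(x + 7)(x - 5)


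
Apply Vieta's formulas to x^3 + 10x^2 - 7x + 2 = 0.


Monic cubic x^3+bx^2+cx+d=0: sum=-b, pairwise sum=c, product=-d.
b=10, c=-7, d=2
r1+r2+r3 = -10
r1r2+r1r3+r2r3 = -7
r1r2r3 = -2


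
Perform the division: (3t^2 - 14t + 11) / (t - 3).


(3t^2 - 14t + 11) / (t - 3)
Step 1: 3t * (t - 3) = 3t^2 - 9t; subtract.
Step 2: -5 * (t - 3) = -5t + 15; subtract.
Quotient: 3t - 5, Remainder: -4


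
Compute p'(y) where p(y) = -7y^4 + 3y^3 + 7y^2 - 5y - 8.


Apply the power rule term by term:
  d/dy(-7y^4) = -28y^3
  d/dy(3y^3) = 9y^2
  d/dy(7y^2) = 14y
  d/dy(-5y) = -5
  d/dy(-8) = 0
p'(y) = -28y^3 + 9y^2 + 14y - 5


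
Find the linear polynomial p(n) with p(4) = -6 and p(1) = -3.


p(n) = mn + b. Using p(4)=-6, p(1)=-3:
m = (-6 + 3)/(4 - 1) = -3/3 = -1
b = -6 - m*(4) = -6 + 4 = -2
p(n) = -n - 2


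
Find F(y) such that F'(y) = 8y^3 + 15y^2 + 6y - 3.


Reverse power rule on each term:
  ∫ 8y^3 dy = 2y^4
  ∫ 15y^2 dy = 5y^3
  ∫ 6y dy = 3y^2
  ∫ -3 dy = -3y
F(y) = 2y^4 + 5y^3 + 3y^2 - 3y + C


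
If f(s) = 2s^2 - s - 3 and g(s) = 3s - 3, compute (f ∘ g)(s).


Substitute g(s) into f:
f(g(s)) = 2*(3s - 3)^2 + (-1)*(3s - 3) + (-3)
(3s - 3)^2 = 9s^2 - 18s + 9
Expand and combine: 18s^2 - 39s + 18


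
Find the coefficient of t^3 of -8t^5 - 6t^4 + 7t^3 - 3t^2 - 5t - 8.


Read off the coefficient of t^3: 7


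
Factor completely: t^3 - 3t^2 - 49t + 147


Try integer roots (divisors of 147). t=-7: p(-7)=0.
Divide out (t + 7): quotient is t^2 - 10t + 21.
Factor the quadratic: (t - 3)(t - 7)
Result: (t + 7)(t - 3)(t - 7)


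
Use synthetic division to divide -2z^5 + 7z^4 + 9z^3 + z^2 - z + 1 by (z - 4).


Synthetic division with c = 4. Coefficients: -2, 7, 9, 1, -1, 1
Bring down -2.
  -2 * 4 = -8; -8 + 7 = -1
  -1 * 4 = -4; -4 + 9 = 5
  5 * 4 = 20; 20 + 1 = 21
  21 * 4 = 84; 84 - 1 = 83
  83 * 4 = 332; 332 + 1 = 333
Quotient: -2z^4 - z^3 + 5z^2 + 21z + 83, Remainder: 333


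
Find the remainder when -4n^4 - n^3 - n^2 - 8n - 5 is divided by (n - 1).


By the Remainder Theorem, the remainder equals p(1):
  -4*(1)^4 = -4
  -1*(1)^3 = -1
  -1*(1)^2 = -1
  -8*(1)^1 = -8
  constant: -5
Sum: -4 - 1 - 1 - 8 - 5 = -19


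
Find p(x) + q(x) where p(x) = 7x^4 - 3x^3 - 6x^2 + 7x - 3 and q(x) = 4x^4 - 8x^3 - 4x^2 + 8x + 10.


Align terms by degree and add:
  7x^4 - 3x^3 - 6x^2 + 7x - 3
+ 4x^4 - 8x^3 - 4x^2 + 8x + 10
= 11x^4 - 11x^3 - 10x^2 + 15x + 7


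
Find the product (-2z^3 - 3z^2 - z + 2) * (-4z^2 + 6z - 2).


Distribute each term of the first polynomial:
  (-2z^3)(-4z^2 + 6z - 2) = 8z^5 - 12z^4 + 4z^3
  (-3z^2)(-4z^2 + 6z - 2) = 12z^4 - 18z^3 + 6z^2
  (-z)(-4z^2 + 6z - 2) = 4z^3 - 6z^2 + 2z
  (2)(-4z^2 + 6z - 2) = -8z^2 + 12z - 4
Sum: 8z^5 - 10z^3 - 8z^2 + 14z - 4


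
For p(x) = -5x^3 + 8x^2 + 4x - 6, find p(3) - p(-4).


p(3) = -57
p(-4) = 426
p(3) - p(-4) = -57 - 426 = -483


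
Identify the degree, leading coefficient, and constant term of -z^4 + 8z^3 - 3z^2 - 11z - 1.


Highest power of z is 4, with coefficient -1. Constant term is -1.
Degree = 4, leading coefficient = -1, constant term = -1


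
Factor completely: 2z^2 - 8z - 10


Roots satisfy r1 + r2 = -b/a = 4 and r1*r2 = c/a = -5.
So r1 = -1, r2 = 5.
2z^2 - 8z - 10 = 2(z - r1)(z - r2) = 2(z + 1)(z - 5)


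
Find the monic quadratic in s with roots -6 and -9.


p(s) = (s + 6)(s + 9)
Expand: s^2 + 15s + 54


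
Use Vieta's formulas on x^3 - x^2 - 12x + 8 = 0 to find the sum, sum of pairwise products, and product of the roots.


Monic cubic x^3+bx^2+cx+d=0: sum=-b, pairwise sum=c, product=-d.
b=-1, c=-12, d=8
r1+r2+r3 = 1
r1r2+r1r3+r2r3 = -12
r1r2r3 = -8


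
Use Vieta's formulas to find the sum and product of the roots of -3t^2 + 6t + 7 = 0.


For at^2+bt+c=0: sum = -b/a, product = c/a.
a=-3, b=6, c=7
Sum = -(6)/-3 = 2
Product = (7)/-3 = -7/3


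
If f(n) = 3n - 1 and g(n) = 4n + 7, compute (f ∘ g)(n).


Substitute g(n) into f:
f(g(n)) = 3*(4n + 7) + (-1)
Expand and combine: 12n + 20


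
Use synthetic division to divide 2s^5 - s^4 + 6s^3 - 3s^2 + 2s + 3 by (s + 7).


Synthetic division with c = -7. Coefficients: 2, -1, 6, -3, 2, 3
Bring down 2.
  2 * -7 = -14; -14 - 1 = -15
  -15 * -7 = 105; 105 + 6 = 111
  111 * -7 = -777; -777 - 3 = -780
  -780 * -7 = 5460; 5460 + 2 = 5462
  5462 * -7 = -38234; -38234 + 3 = -38231
Quotient: 2s^4 - 15s^3 + 111s^2 - 780s + 5462, Remainder: -38231


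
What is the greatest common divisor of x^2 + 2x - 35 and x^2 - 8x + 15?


Factor each:
  x^2 + 2x - 35 = (x - 5)(x + 7)
  x^2 - 8x + 15 = (x - 5)(x - 3)
Common monic factor: x - 5


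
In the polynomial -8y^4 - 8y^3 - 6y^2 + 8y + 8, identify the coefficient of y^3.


Read off the coefficient of y^3: -8


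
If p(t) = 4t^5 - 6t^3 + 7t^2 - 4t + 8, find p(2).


Using direct substitution:
  4 * (2)^5 = 128
  0 * (2)^4 = 0
  -6 * (2)^3 = -48
  7 * (2)^2 = 28
  -4 * (2)^1 = -8
  constant: 8
Sum = 128 + 0 - 48 + 28 - 8 + 8 = 108


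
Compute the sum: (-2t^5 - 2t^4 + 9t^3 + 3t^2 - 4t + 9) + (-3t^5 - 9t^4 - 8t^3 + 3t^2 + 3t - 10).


Align terms by degree and add:
  -2t^5 - 2t^4 + 9t^3 + 3t^2 - 4t + 9
  -3t^5 - 9t^4 - 8t^3 + 3t^2 + 3t - 10
= -5t^5 - 11t^4 + t^3 + 6t^2 - t - 1


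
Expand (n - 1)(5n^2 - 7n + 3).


Distribute each term of the first polynomial:
  (n)(5n^2 - 7n + 3) = 5n^3 - 7n^2 + 3n
  (-1)(5n^2 - 7n + 3) = -5n^2 + 7n - 3
Sum: 5n^3 - 12n^2 + 10n - 3


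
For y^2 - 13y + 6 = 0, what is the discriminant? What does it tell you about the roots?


D = b^2 - 4ac = (-13)^2 - 4(1)(6) = 169 - 24 = 145
Since D > 0: two distinct irrational roots


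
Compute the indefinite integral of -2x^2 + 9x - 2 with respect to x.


Reverse power rule on each term:
  ∫ -2x^2 dx = -(2/3)x^3
  ∫ 9x dx = (9/2)x^2
  ∫ -2 dx = -2x
F(x) = -(2/3)x^3 + (9/2)x^2 - 2x + C


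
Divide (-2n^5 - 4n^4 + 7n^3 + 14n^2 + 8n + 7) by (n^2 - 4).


(-2n^5 - 4n^4 + 7n^3 + 14n^2 + 8n + 7) / (n^2 - 4)
Step 1: -2n^3 * (n^2 - 4) = -2n^5 + 8n^3; subtract.
Step 2: -4n^2 * (n^2 - 4) = -4n^4 + 16n^2; subtract.
Step 3: -n * (n^2 - 4) = -n^3 + 4n; subtract.
Step 4: -2 * (n^2 - 4) = -2n^2 + 8; subtract.
Quotient: -2n^3 - 4n^2 - n - 2, Remainder: 4n - 1


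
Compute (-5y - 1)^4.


Expand (-5y - 1)^4 by repeated multiplication:
  (-5y - 1)^2 = 25y^2 + 10y + 1
  (-5y - 1)^3 = -125y^3 - 75y^2 - 15y - 1
= 625y^4 + 500y^3 + 150y^2 + 20y + 1


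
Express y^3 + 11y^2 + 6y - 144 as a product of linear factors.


Try integer roots (divisors of -144). y=3: p(3)=0.
Divide out (y - 3): quotient is y^2 + 14y + 48.
Factor the quadratic: (y + 6)(y + 8)
Result: (y - 3)(y + 6)(y + 8)


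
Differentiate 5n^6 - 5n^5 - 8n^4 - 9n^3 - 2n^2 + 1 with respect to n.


Apply the power rule term by term:
  d/dn(5n^6) = 30n^5
  d/dn(-5n^5) = -25n^4
  d/dn(-8n^4) = -32n^3
  d/dn(-9n^3) = -27n^2
  d/dn(-2n^2) = -4n
  d/dn(1) = 0
p'(n) = 30n^5 - 25n^4 - 32n^3 - 27n^2 - 4n


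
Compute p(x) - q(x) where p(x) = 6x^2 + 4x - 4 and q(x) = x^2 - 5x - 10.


Distribute the minus sign:
  (6x^2 + 4x - 4)
- (x^2 - 5x - 10)
Negate second polynomial: -x^2 + 5x + 10
Add: 5x^2 + 9x + 6


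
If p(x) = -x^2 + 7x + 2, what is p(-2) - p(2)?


p(-2) = -16
p(2) = 12
p(-2) - p(2) = -16 - 12 = -28


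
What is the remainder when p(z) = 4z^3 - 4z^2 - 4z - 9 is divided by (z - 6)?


By the Remainder Theorem, the remainder equals p(6):
  4*(6)^3 = 864
  -4*(6)^2 = -144
  -4*(6)^1 = -24
  constant: -9
Sum: 864 - 144 - 24 - 9 = 687


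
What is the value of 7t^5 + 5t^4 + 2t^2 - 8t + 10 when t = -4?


Using direct substitution:
  7 * (-4)^5 = -7168
  5 * (-4)^4 = 1280
  0 * (-4)^3 = 0
  2 * (-4)^2 = 32
  -8 * (-4)^1 = 32
  constant: 10
Sum = -7168 + 1280 + 0 + 32 + 32 + 10 = -5814


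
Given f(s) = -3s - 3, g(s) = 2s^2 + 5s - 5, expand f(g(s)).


Substitute g(s) into f:
f(g(s)) = -3*(2s^2 + 5s - 5) + (-3)
Expand and combine: -6s^2 - 15s + 12


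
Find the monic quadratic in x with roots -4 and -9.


p(x) = (x + 4)(x + 9)
Expand: x^2 + 13x + 36


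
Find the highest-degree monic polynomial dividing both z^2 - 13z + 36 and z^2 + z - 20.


Factor each:
  z^2 - 13z + 36 = (z - 4)(z - 9)
  z^2 + z - 20 = (z - 4)(z + 5)
Common monic factor: z - 4


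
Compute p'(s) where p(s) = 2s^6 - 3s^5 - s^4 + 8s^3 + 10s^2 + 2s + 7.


Apply the power rule term by term:
  d/ds(2s^6) = 12s^5
  d/ds(-3s^5) = -15s^4
  d/ds(-s^4) = -4s^3
  d/ds(8s^3) = 24s^2
  d/ds(10s^2) = 20s
  d/ds(2s) = 2
  d/ds(7) = 0
p'(s) = 12s^5 - 15s^4 - 4s^3 + 24s^2 + 20s + 2


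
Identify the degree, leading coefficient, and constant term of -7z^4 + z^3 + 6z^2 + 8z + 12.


Highest power of z is 4, with coefficient -7. Constant term is 12.
Degree = 4, leading coefficient = -7, constant term = 12


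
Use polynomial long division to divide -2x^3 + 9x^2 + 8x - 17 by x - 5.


(-2x^3 + 9x^2 + 8x - 17) / (x - 5)
Step 1: -2x^2 * (x - 5) = -2x^3 + 10x^2; subtract.
Step 2: -x * (x - 5) = -x^2 + 5x; subtract.
Step 3: 3 * (x - 5) = 3x - 15; subtract.
Quotient: -2x^2 - x + 3, Remainder: -2


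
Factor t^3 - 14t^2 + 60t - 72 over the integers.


Try integer roots (divisors of -72). t=2: p(2)=0.
Divide out (t - 2): quotient is t^2 - 12t + 36.
Factor the quadratic: (t - 6)(t - 6)
Result: (t - 2)(t - 6)(t - 6)


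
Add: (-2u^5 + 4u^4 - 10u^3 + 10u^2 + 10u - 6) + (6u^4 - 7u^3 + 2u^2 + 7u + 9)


Align terms by degree and add:
  -2u^5 + 4u^4 - 10u^3 + 10u^2 + 10u - 6
+ 6u^4 - 7u^3 + 2u^2 + 7u + 9
= -2u^5 + 10u^4 - 17u^3 + 12u^2 + 17u + 3


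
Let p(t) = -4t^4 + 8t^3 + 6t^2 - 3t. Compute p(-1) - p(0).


p(-1) = -3
p(0) = 0
p(-1) - p(0) = -3 = -3


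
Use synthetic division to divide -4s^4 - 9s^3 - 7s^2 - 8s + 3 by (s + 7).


Synthetic division with c = -7. Coefficients: -4, -9, -7, -8, 3
Bring down -4.
  -4 * -7 = 28; 28 - 9 = 19
  19 * -7 = -133; -133 - 7 = -140
  -140 * -7 = 980; 980 - 8 = 972
  972 * -7 = -6804; -6804 + 3 = -6801
Quotient: -4s^3 + 19s^2 - 140s + 972, Remainder: -6801


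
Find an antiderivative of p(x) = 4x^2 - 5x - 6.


Reverse power rule on each term:
  ∫ 4x^2 dx = (4/3)x^3
  ∫ -5x dx = -(5/2)x^2
  ∫ -6 dx = -6x
F(x) = (4/3)x^3 - (5/2)x^2 - 6x + C


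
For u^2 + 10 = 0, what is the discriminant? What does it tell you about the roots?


D = b^2 - 4ac = (0)^2 - 4(1)(10) = 0 - 40 = -40
Since D < 0: two complex conjugate roots (no real roots)


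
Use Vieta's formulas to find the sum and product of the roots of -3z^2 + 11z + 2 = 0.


For az^2+bz+c=0: sum = -b/a, product = c/a.
a=-3, b=11, c=2
Sum = -(11)/-3 = 11/3
Product = (2)/-3 = -2/3


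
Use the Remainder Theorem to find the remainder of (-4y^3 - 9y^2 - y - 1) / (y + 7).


By the Remainder Theorem, the remainder equals p(-7):
  -4*(-7)^3 = 1372
  -9*(-7)^2 = -441
  -1*(-7)^1 = 7
  constant: -1
Sum: 1372 - 441 + 7 - 1 = 937


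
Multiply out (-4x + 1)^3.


Expand (-4x + 1)^3 by repeated multiplication:
  (-4x + 1)^2 = 16x^2 - 8x + 1
= -64x^3 + 48x^2 - 12x + 1


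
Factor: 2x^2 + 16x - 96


Roots satisfy r1 + r2 = -b/a = -8 and r1*r2 = c/a = -48.
So r1 = 4, r2 = -12.
2x^2 + 16x - 96 = 2(x - r1)(x - r2) = 2(x - 4)(x + 12)


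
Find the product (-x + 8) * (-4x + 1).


Distribute each term of the first polynomial:
  (-x)(-4x + 1) = 4x^2 - x
  (8)(-4x + 1) = -32x + 8
Sum: 4x^2 - 33x + 8


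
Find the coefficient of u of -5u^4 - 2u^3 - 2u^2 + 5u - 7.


Read off the coefficient of u: 5


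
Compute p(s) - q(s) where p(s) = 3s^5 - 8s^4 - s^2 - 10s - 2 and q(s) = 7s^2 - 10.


Distribute the minus sign:
  (3s^5 - 8s^4 - s^2 - 10s - 2)
- (7s^2 - 10)
Negate second polynomial: -7s^2 + 10
Add: 3s^5 - 8s^4 - 8s^2 - 10s + 8


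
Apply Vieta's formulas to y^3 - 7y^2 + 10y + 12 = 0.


Monic cubic y^3+by^2+cy+d=0: sum=-b, pairwise sum=c, product=-d.
b=-7, c=10, d=12
r1+r2+r3 = 7
r1r2+r1r3+r2r3 = 10
r1r2r3 = -12


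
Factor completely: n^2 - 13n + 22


Roots satisfy r1 + r2 = -b/a = 13 and r1*r2 = c/a = 22.
So r1 = 2, r2 = 11.
n^2 - 13n + 22 = (n - r1)(n - r2) = (n - 2)(n - 11)


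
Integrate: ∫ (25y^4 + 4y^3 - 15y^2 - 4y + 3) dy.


Reverse power rule on each term:
  ∫ 25y^4 dy = 5y^5
  ∫ 4y^3 dy = y^4
  ∫ -15y^2 dy = -5y^3
  ∫ -4y dy = -2y^2
  ∫ 3 dy = 3y
F(y) = 5y^5 + y^4 - 5y^3 - 2y^2 + 3y + C


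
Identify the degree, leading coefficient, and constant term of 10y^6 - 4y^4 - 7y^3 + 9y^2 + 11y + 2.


Highest power of y is 6, with coefficient 10. Constant term is 2.
Degree = 6, leading coefficient = 10, constant term = 2


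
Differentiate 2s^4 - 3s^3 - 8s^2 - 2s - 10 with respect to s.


Apply the power rule term by term:
  d/ds(2s^4) = 8s^3
  d/ds(-3s^3) = -9s^2
  d/ds(-8s^2) = -16s
  d/ds(-2s) = -2
  d/ds(-10) = 0
p'(s) = 8s^3 - 9s^2 - 16s - 2


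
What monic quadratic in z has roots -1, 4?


p(z) = (z + 1)(z - 4)
Expand: z^2 - 3z - 4


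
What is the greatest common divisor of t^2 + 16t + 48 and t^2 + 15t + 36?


Factor each:
  t^2 + 16t + 48 = (t + 12)(t + 4)
  t^2 + 15t + 36 = (t + 12)(t + 3)
Common monic factor: t + 12


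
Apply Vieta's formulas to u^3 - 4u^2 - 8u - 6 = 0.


Monic cubic u^3+bu^2+cu+d=0: sum=-b, pairwise sum=c, product=-d.
b=-4, c=-8, d=-6
r1+r2+r3 = 4
r1r2+r1r3+r2r3 = -8
r1r2r3 = 6


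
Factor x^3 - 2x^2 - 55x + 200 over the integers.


Try integer roots (divisors of 200). x=5: p(5)=0.
Divide out (x - 5): quotient is x^2 + 3x - 40.
Factor the quadratic: (x + 8)(x - 5)
Result: (x - 5)(x + 8)(x - 5)


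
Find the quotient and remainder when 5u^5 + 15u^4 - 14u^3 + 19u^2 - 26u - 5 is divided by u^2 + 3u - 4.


(5u^5 + 15u^4 - 14u^3 + 19u^2 - 26u - 5) / (u^2 + 3u - 4)
Step 1: 5u^3 * (u^2 + 3u - 4) = 5u^5 + 15u^4 - 20u^3; subtract.
Step 2: 0 * (u^2 + 3u - 4) = 0; subtract.
Step 3: 6u * (u^2 + 3u - 4) = 6u^3 + 18u^2 - 24u; subtract.
Step 4: 1 * (u^2 + 3u - 4) = u^2 + 3u - 4; subtract.
Quotient: 5u^3 + 6u + 1, Remainder: -5u - 1


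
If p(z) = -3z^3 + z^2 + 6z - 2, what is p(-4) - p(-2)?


p(-4) = 182
p(-2) = 14
p(-4) - p(-2) = 182 - 14 = 168


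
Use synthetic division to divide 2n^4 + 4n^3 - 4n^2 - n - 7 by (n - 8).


Synthetic division with c = 8. Coefficients: 2, 4, -4, -1, -7
Bring down 2.
  2 * 8 = 16; 16 + 4 = 20
  20 * 8 = 160; 160 - 4 = 156
  156 * 8 = 1248; 1248 - 1 = 1247
  1247 * 8 = 9976; 9976 - 7 = 9969
Quotient: 2n^3 + 20n^2 + 156n + 1247, Remainder: 9969


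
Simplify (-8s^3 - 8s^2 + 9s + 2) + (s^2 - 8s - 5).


Align terms by degree and add:
  -8s^3 - 8s^2 + 9s + 2
+ s^2 - 8s - 5
= -8s^3 - 7s^2 + s - 3


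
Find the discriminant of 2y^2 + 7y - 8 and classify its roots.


D = b^2 - 4ac = (7)^2 - 4(2)(-8) = 49 + 64 = 113
Since D > 0: two distinct irrational roots


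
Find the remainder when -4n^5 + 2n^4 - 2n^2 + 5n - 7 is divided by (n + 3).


By the Remainder Theorem, the remainder equals p(-3):
  -4*(-3)^5 = 972
  2*(-3)^4 = 162
  0*(-3)^3 = 0
  -2*(-3)^2 = -18
  5*(-3)^1 = -15
  constant: -7
Sum: 972 + 162 + 0 - 18 - 15 - 7 = 1094


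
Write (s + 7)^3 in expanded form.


Expand (s + 7)^3 by repeated multiplication:
  (s + 7)^2 = s^2 + 14s + 49
= s^3 + 21s^2 + 147s + 343


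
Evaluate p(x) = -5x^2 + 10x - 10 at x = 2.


Using direct substitution:
  -5 * (2)^2 = -20
  10 * (2)^1 = 20
  constant: -10
Sum = -20 + 20 - 10 = -10


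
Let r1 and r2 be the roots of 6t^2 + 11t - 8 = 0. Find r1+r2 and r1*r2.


For at^2+bt+c=0: sum = -b/a, product = c/a.
a=6, b=11, c=-8
Sum = -(11)/6 = -11/6
Product = (-8)/6 = -4/3


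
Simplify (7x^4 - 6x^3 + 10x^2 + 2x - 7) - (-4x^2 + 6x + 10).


Distribute the minus sign:
  (7x^4 - 6x^3 + 10x^2 + 2x - 7)
- (-4x^2 + 6x + 10)
Negate second polynomial: 4x^2 - 6x - 10
Add: 7x^4 - 6x^3 + 14x^2 - 4x - 17


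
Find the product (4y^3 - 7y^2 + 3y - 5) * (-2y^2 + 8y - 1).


Distribute each term of the first polynomial:
  (4y^3)(-2y^2 + 8y - 1) = -8y^5 + 32y^4 - 4y^3
  (-7y^2)(-2y^2 + 8y - 1) = 14y^4 - 56y^3 + 7y^2
  (3y)(-2y^2 + 8y - 1) = -6y^3 + 24y^2 - 3y
  (-5)(-2y^2 + 8y - 1) = 10y^2 - 40y + 5
Sum: -8y^5 + 46y^4 - 66y^3 + 41y^2 - 43y + 5


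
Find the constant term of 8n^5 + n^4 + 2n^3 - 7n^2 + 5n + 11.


Read off the constant term: 11


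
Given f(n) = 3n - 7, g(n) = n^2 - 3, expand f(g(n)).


Substitute g(n) into f:
f(g(n)) = 3*(n^2 - 3) + (-7)
Expand and combine: 3n^2 - 16


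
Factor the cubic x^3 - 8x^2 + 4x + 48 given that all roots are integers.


Try integer roots (divisors of 48). x=6: p(6)=0.
Divide out (x - 6): quotient is x^2 - 2x - 8.
Factor the quadratic: (x - 4)(x + 2)
Result: (x - 6)(x - 4)(x + 2)


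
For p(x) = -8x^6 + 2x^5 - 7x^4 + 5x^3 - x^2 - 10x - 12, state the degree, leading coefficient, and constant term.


Highest power of x is 6, with coefficient -8. Constant term is -12.
Degree = 6, leading coefficient = -8, constant term = -12


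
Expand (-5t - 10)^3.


Expand (-5t - 10)^3 by repeated multiplication:
  (-5t - 10)^2 = 25t^2 + 100t + 100
= -125t^3 - 750t^2 - 1500t - 1000


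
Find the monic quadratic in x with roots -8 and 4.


p(x) = (x + 8)(x - 4)
Expand: x^2 + 4x - 32


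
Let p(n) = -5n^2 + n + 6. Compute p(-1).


Using direct substitution:
  -5 * (-1)^2 = -5
  1 * (-1)^1 = -1
  constant: 6
Sum = -5 - 1 + 6 = 0


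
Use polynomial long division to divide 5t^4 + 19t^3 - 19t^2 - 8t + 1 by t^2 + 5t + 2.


(5t^4 + 19t^3 - 19t^2 - 8t + 1) / (t^2 + 5t + 2)
Step 1: 5t^2 * (t^2 + 5t + 2) = 5t^4 + 25t^3 + 10t^2; subtract.
Step 2: -6t * (t^2 + 5t + 2) = -6t^3 - 30t^2 - 12t; subtract.
Step 3: 1 * (t^2 + 5t + 2) = t^2 + 5t + 2; subtract.
Quotient: 5t^2 - 6t + 1, Remainder: -t - 1


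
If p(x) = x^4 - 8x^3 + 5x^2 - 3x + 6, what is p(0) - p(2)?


p(0) = 6
p(2) = -28
p(0) - p(2) = 6 + 28 = 34


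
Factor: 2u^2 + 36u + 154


Roots satisfy r1 + r2 = -b/a = -18 and r1*r2 = c/a = 77.
So r1 = -11, r2 = -7.
2u^2 + 36u + 154 = 2(u - r1)(u - r2) = 2(u + 11)(u + 7)


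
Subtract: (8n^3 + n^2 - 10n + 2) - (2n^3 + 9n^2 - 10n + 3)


Distribute the minus sign:
  (8n^3 + n^2 - 10n + 2)
- (2n^3 + 9n^2 - 10n + 3)
Negate second polynomial: -2n^3 - 9n^2 + 10n - 3
Add: 6n^3 - 8n^2 - 1


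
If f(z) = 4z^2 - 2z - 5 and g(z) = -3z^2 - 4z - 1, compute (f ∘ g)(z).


Substitute g(z) into f:
f(g(z)) = 4*(-3z^2 - 4z - 1)^2 + (-2)*(-3z^2 - 4z - 1) + (-5)
(-3z^2 - 4z - 1)^2 = 9z^4 + 24z^3 + 22z^2 + 8z + 1
Expand and combine: 36z^4 + 96z^3 + 94z^2 + 40z + 1


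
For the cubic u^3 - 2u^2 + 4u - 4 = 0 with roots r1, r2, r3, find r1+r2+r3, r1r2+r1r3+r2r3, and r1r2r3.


Monic cubic u^3+bu^2+cu+d=0: sum=-b, pairwise sum=c, product=-d.
b=-2, c=4, d=-4
r1+r2+r3 = 2
r1r2+r1r3+r2r3 = 4
r1r2r3 = 4


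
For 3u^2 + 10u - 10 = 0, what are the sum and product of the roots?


For au^2+bu+c=0: sum = -b/a, product = c/a.
a=3, b=10, c=-10
Sum = -(10)/3 = -10/3
Product = (-10)/3 = -10/3


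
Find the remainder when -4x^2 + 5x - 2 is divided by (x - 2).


By the Remainder Theorem, the remainder equals p(2):
  -4*(2)^2 = -16
  5*(2)^1 = 10
  constant: -2
Sum: -16 + 10 - 2 = -8


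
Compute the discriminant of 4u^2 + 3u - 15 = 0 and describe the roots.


D = b^2 - 4ac = (3)^2 - 4(4)(-15) = 9 + 240 = 249
Since D > 0: two distinct irrational roots


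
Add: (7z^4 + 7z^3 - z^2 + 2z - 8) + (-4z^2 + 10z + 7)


Align terms by degree and add:
  7z^4 + 7z^3 - z^2 + 2z - 8
  -4z^2 + 10z + 7
= 7z^4 + 7z^3 - 5z^2 + 12z - 1


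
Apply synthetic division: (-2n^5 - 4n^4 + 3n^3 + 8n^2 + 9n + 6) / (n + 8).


Synthetic division with c = -8. Coefficients: -2, -4, 3, 8, 9, 6
Bring down -2.
  -2 * -8 = 16; 16 - 4 = 12
  12 * -8 = -96; -96 + 3 = -93
  -93 * -8 = 744; 744 + 8 = 752
  752 * -8 = -6016; -6016 + 9 = -6007
  -6007 * -8 = 48056; 48056 + 6 = 48062
Quotient: -2n^4 + 12n^3 - 93n^2 + 752n - 6007, Remainder: 48062


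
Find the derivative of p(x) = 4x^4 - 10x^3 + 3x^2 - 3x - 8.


Apply the power rule term by term:
  d/dx(4x^4) = 16x^3
  d/dx(-10x^3) = -30x^2
  d/dx(3x^2) = 6x
  d/dx(-3x) = -3
  d/dx(-8) = 0
p'(x) = 16x^3 - 30x^2 + 6x - 3


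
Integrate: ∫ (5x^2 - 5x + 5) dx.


Reverse power rule on each term:
  ∫ 5x^2 dx = (5/3)x^3
  ∫ -5x dx = -(5/2)x^2
  ∫ 5 dx = 5x
F(x) = (5/3)x^3 - (5/2)x^2 + 5x + C


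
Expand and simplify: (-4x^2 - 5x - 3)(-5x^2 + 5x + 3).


Distribute each term of the first polynomial:
  (-4x^2)(-5x^2 + 5x + 3) = 20x^4 - 20x^3 - 12x^2
  (-5x)(-5x^2 + 5x + 3) = 25x^3 - 25x^2 - 15x
  (-3)(-5x^2 + 5x + 3) = 15x^2 - 15x - 9
Sum: 20x^4 + 5x^3 - 22x^2 - 30x - 9


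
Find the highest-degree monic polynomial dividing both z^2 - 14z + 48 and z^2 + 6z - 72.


Factor each:
  z^2 - 14z + 48 = (z - 6)(z - 8)
  z^2 + 6z - 72 = (z - 6)(z + 12)
Common monic factor: z - 6


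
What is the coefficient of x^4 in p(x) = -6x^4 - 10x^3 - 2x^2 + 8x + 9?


Read off the coefficient of x^4: -6


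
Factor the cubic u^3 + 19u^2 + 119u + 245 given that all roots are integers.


Try integer roots (divisors of 245). u=-7: p(-7)=0.
Divide out (u + 7): quotient is u^2 + 12u + 35.
Factor the quadratic: (u + 7)(u + 5)
Result: (u + 7)(u + 7)(u + 5)


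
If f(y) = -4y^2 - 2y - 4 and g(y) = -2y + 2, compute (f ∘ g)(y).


Substitute g(y) into f:
f(g(y)) = -4*(-2y + 2)^2 + (-2)*(-2y + 2) + (-4)
(-2y + 2)^2 = 4y^2 - 8y + 4
Expand and combine: -16y^2 + 36y - 24


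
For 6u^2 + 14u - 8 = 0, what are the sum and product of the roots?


For au^2+bu+c=0: sum = -b/a, product = c/a.
a=6, b=14, c=-8
Sum = -(14)/6 = -7/3
Product = (-8)/6 = -4/3


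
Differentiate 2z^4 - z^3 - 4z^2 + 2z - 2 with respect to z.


Apply the power rule term by term:
  d/dz(2z^4) = 8z^3
  d/dz(-z^3) = -3z^2
  d/dz(-4z^2) = -8z
  d/dz(2z) = 2
  d/dz(-2) = 0
p'(z) = 8z^3 - 3z^2 - 8z + 2


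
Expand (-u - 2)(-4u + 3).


Distribute each term of the first polynomial:
  (-u)(-4u + 3) = 4u^2 - 3u
  (-2)(-4u + 3) = 8u - 6
Sum: 4u^2 + 5u - 6


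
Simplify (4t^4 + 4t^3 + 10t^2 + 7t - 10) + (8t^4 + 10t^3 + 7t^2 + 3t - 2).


Align terms by degree and add:
  4t^4 + 4t^3 + 10t^2 + 7t - 10
+ 8t^4 + 10t^3 + 7t^2 + 3t - 2
= 12t^4 + 14t^3 + 17t^2 + 10t - 12


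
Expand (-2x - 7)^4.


Expand (-2x - 7)^4 by repeated multiplication:
  (-2x - 7)^2 = 4x^2 + 28x + 49
  (-2x - 7)^3 = -8x^3 - 84x^2 - 294x - 343
= 16x^4 + 224x^3 + 1176x^2 + 2744x + 2401


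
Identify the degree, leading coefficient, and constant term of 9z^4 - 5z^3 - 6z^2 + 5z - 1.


Highest power of z is 4, with coefficient 9. Constant term is -1.
Degree = 4, leading coefficient = 9, constant term = -1


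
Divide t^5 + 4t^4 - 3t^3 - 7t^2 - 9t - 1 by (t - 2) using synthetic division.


Synthetic division with c = 2. Coefficients: 1, 4, -3, -7, -9, -1
Bring down 1.
  1 * 2 = 2; 2 + 4 = 6
  6 * 2 = 12; 12 - 3 = 9
  9 * 2 = 18; 18 - 7 = 11
  11 * 2 = 22; 22 - 9 = 13
  13 * 2 = 26; 26 - 1 = 25
Quotient: t^4 + 6t^3 + 9t^2 + 11t + 13, Remainder: 25


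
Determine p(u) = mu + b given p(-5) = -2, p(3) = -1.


p(u) = mu + b. Using p(-5)=-2, p(3)=-1:
m = (-2 + 1)/(-5 - 3) = -1/-8 = 1/8
b = -2 - m*(-5) = -2 + 5/8 = -11/8
p(u) = (1/8)u - (11/8)
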